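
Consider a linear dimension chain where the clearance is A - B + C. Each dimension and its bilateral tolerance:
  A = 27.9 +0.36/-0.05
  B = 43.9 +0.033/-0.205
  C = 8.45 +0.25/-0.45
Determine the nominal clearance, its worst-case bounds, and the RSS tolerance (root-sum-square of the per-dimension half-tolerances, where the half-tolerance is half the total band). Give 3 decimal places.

Stack each dimension's contribution:
  +A: nom +27.900 → Σnom=27.900; wc +0.360/-0.050 → slack +0.360/-0.050; half-tol=0.205, Σhalf²=0.042025
  -B: nom -43.900 → Σnom=-16.000; wc +0.205/-0.033 → slack +0.565/-0.083; half-tol=0.119, Σhalf²=0.056186
  +C: nom +8.450 → Σnom=-7.550; wc +0.250/-0.450 → slack +0.815/-0.533; half-tol=0.350, Σhalf²=0.178686
Nominal = -7.550. Worst-case = [-7.550 - 0.533, -7.550 + 0.815] = [-8.083, -6.735]. RSS = √0.178686 = 0.423.

nominal=-7.550 wc=[-8.083,-6.735] rss=0.423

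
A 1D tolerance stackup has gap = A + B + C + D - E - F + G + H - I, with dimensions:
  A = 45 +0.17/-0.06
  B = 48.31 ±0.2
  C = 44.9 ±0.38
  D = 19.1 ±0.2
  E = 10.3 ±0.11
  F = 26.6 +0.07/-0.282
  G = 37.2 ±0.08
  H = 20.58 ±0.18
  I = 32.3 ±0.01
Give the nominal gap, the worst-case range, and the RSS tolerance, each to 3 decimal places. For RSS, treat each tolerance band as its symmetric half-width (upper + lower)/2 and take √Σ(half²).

nominal=145.890 wc=[144.600,147.502] rss=0.565

Stack each dimension's contribution:
  +A: nom +45.000 → Σnom=45.000; wc +0.170/-0.060 → slack +0.170/-0.060; half-tol=0.115, Σhalf²=0.013225
  +B: nom +48.310 → Σnom=93.310; wc +0.200/-0.200 → slack +0.370/-0.260; half-tol=0.200, Σhalf²=0.053225
  +C: nom +44.900 → Σnom=138.210; wc +0.380/-0.380 → slack +0.750/-0.640; half-tol=0.380, Σhalf²=0.197625
  +D: nom +19.100 → Σnom=157.310; wc +0.200/-0.200 → slack +0.950/-0.840; half-tol=0.200, Σhalf²=0.237625
  -E: nom -10.300 → Σnom=147.010; wc +0.110/-0.110 → slack +1.060/-0.950; half-tol=0.110, Σhalf²=0.249725
  -F: nom -26.600 → Σnom=120.410; wc +0.282/-0.070 → slack +1.342/-1.020; half-tol=0.176, Σhalf²=0.280701
  +G: nom +37.200 → Σnom=157.610; wc +0.080/-0.080 → slack +1.422/-1.100; half-tol=0.080, Σhalf²=0.287101
  +H: nom +20.580 → Σnom=178.190; wc +0.180/-0.180 → slack +1.602/-1.280; half-tol=0.180, Σhalf²=0.319501
  -I: nom -32.300 → Σnom=145.890; wc +0.010/-0.010 → slack +1.612/-1.290; half-tol=0.010, Σhalf²=0.319601
Nominal = 145.890. Worst-case = [145.890 - 1.290, 145.890 + 1.612] = [144.600, 147.502]. RSS = √0.319601 = 0.565.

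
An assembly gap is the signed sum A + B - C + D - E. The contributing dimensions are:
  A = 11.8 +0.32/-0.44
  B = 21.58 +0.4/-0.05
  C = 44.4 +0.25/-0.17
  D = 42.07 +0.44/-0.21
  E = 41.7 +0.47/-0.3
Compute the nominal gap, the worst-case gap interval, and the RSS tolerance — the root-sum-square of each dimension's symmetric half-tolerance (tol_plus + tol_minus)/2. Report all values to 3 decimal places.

Stack each dimension's contribution:
  +A: nom +11.800 → Σnom=11.800; wc +0.320/-0.440 → slack +0.320/-0.440; half-tol=0.380, Σhalf²=0.144400
  +B: nom +21.580 → Σnom=33.380; wc +0.400/-0.050 → slack +0.720/-0.490; half-tol=0.225, Σhalf²=0.195025
  -C: nom -44.400 → Σnom=-11.020; wc +0.170/-0.250 → slack +0.890/-0.740; half-tol=0.210, Σhalf²=0.239125
  +D: nom +42.070 → Σnom=31.050; wc +0.440/-0.210 → slack +1.330/-0.950; half-tol=0.325, Σhalf²=0.344750
  -E: nom -41.700 → Σnom=-10.650; wc +0.300/-0.470 → slack +1.630/-1.420; half-tol=0.385, Σhalf²=0.492975
Nominal = -10.650. Worst-case = [-10.650 - 1.420, -10.650 + 1.630] = [-12.070, -9.020]. RSS = √0.492975 = 0.702.

nominal=-10.650 wc=[-12.070,-9.020] rss=0.702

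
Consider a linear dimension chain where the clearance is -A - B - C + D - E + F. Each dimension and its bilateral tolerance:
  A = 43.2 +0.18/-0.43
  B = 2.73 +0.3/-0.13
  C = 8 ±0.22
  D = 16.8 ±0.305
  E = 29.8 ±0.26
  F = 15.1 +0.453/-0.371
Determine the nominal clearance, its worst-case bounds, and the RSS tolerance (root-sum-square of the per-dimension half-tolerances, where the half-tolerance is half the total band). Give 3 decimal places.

nominal=-51.830 wc=[-53.466,-50.032] rss=0.720

Stack each dimension's contribution:
  -A: nom -43.200 → Σnom=-43.200; wc +0.430/-0.180 → slack +0.430/-0.180; half-tol=0.305, Σhalf²=0.093025
  -B: nom -2.730 → Σnom=-45.930; wc +0.130/-0.300 → slack +0.560/-0.480; half-tol=0.215, Σhalf²=0.139250
  -C: nom -8.000 → Σnom=-53.930; wc +0.220/-0.220 → slack +0.780/-0.700; half-tol=0.220, Σhalf²=0.187650
  +D: nom +16.800 → Σnom=-37.130; wc +0.305/-0.305 → slack +1.085/-1.005; half-tol=0.305, Σhalf²=0.280675
  -E: nom -29.800 → Σnom=-66.930; wc +0.260/-0.260 → slack +1.345/-1.265; half-tol=0.260, Σhalf²=0.348275
  +F: nom +15.100 → Σnom=-51.830; wc +0.453/-0.371 → slack +1.798/-1.636; half-tol=0.412, Σhalf²=0.518019
Nominal = -51.830. Worst-case = [-51.830 - 1.636, -51.830 + 1.798] = [-53.466, -50.032]. RSS = √0.518019 = 0.720.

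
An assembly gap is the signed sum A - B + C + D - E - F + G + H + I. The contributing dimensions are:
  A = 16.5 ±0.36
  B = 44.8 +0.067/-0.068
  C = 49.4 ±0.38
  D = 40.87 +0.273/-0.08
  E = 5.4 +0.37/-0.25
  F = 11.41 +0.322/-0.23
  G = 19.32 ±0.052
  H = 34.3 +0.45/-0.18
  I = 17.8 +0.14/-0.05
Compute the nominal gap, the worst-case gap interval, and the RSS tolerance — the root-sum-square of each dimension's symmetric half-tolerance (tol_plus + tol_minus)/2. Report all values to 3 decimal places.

nominal=116.580 wc=[114.719,118.783] rss=0.770

Stack each dimension's contribution:
  +A: nom +16.500 → Σnom=16.500; wc +0.360/-0.360 → slack +0.360/-0.360; half-tol=0.360, Σhalf²=0.129600
  -B: nom -44.800 → Σnom=-28.300; wc +0.068/-0.067 → slack +0.428/-0.427; half-tol=0.068, Σhalf²=0.134156
  +C: nom +49.400 → Σnom=21.100; wc +0.380/-0.380 → slack +0.808/-0.807; half-tol=0.380, Σhalf²=0.278556
  +D: nom +40.870 → Σnom=61.970; wc +0.273/-0.080 → slack +1.081/-0.887; half-tol=0.177, Σhalf²=0.309708
  -E: nom -5.400 → Σnom=56.570; wc +0.250/-0.370 → slack +1.331/-1.257; half-tol=0.310, Σhalf²=0.405809
  -F: nom -11.410 → Σnom=45.160; wc +0.230/-0.322 → slack +1.561/-1.579; half-tol=0.276, Σhalf²=0.481985
  +G: nom +19.320 → Σnom=64.480; wc +0.052/-0.052 → slack +1.613/-1.631; half-tol=0.052, Σhalf²=0.484689
  +H: nom +34.300 → Σnom=98.780; wc +0.450/-0.180 → slack +2.063/-1.811; half-tol=0.315, Σhalf²=0.583913
  +I: nom +17.800 → Σnom=116.580; wc +0.140/-0.050 → slack +2.203/-1.861; half-tol=0.095, Σhalf²=0.592938
Nominal = 116.580. Worst-case = [116.580 - 1.861, 116.580 + 2.203] = [114.719, 118.783]. RSS = √0.592938 = 0.770.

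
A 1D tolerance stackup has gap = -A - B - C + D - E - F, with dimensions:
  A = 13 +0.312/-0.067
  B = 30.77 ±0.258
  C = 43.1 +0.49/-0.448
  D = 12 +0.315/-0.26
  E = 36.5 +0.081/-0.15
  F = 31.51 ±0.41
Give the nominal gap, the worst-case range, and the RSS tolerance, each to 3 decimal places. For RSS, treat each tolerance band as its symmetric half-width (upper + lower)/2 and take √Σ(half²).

nominal=-142.880 wc=[-144.691,-141.232] rss=0.766

Stack each dimension's contribution:
  -A: nom -13.000 → Σnom=-13.000; wc +0.067/-0.312 → slack +0.067/-0.312; half-tol=0.190, Σhalf²=0.035910
  -B: nom -30.770 → Σnom=-43.770; wc +0.258/-0.258 → slack +0.325/-0.570; half-tol=0.258, Σhalf²=0.102474
  -C: nom -43.100 → Σnom=-86.870; wc +0.448/-0.490 → slack +0.773/-1.060; half-tol=0.469, Σhalf²=0.322435
  +D: nom +12.000 → Σnom=-74.870; wc +0.315/-0.260 → slack +1.088/-1.320; half-tol=0.287, Σhalf²=0.405091
  -E: nom -36.500 → Σnom=-111.370; wc +0.150/-0.081 → slack +1.238/-1.401; half-tol=0.115, Σhalf²=0.418432
  -F: nom -31.510 → Σnom=-142.880; wc +0.410/-0.410 → slack +1.648/-1.811; half-tol=0.410, Σhalf²=0.586532
Nominal = -142.880. Worst-case = [-142.880 - 1.811, -142.880 + 1.648] = [-144.691, -141.232]. RSS = √0.586532 = 0.766.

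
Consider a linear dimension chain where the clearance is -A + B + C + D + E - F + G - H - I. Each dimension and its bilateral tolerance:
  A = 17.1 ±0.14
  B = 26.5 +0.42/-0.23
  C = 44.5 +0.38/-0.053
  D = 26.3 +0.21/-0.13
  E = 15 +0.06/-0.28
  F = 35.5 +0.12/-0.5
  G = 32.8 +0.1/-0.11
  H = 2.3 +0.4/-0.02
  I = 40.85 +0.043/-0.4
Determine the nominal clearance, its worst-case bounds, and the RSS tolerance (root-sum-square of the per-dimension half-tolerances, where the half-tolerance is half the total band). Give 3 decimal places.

Stack each dimension's contribution:
  -A: nom -17.100 → Σnom=-17.100; wc +0.140/-0.140 → slack +0.140/-0.140; half-tol=0.140, Σhalf²=0.019600
  +B: nom +26.500 → Σnom=9.400; wc +0.420/-0.230 → slack +0.560/-0.370; half-tol=0.325, Σhalf²=0.125225
  +C: nom +44.500 → Σnom=53.900; wc +0.380/-0.053 → slack +0.940/-0.423; half-tol=0.216, Σhalf²=0.172097
  +D: nom +26.300 → Σnom=80.200; wc +0.210/-0.130 → slack +1.150/-0.553; half-tol=0.170, Σhalf²=0.200997
  +E: nom +15.000 → Σnom=95.200; wc +0.060/-0.280 → slack +1.210/-0.833; half-tol=0.170, Σhalf²=0.229897
  -F: nom -35.500 → Σnom=59.700; wc +0.500/-0.120 → slack +1.710/-0.953; half-tol=0.310, Σhalf²=0.325997
  +G: nom +32.800 → Σnom=92.500; wc +0.100/-0.110 → slack +1.810/-1.063; half-tol=0.105, Σhalf²=0.337022
  -H: nom -2.300 → Σnom=90.200; wc +0.020/-0.400 → slack +1.830/-1.463; half-tol=0.210, Σhalf²=0.381122
  -I: nom -40.850 → Σnom=49.350; wc +0.400/-0.043 → slack +2.230/-1.506; half-tol=0.222, Σhalf²=0.430185
Nominal = 49.350. Worst-case = [49.350 - 1.506, 49.350 + 2.230] = [47.844, 51.580]. RSS = √0.430185 = 0.656.

nominal=49.350 wc=[47.844,51.580] rss=0.656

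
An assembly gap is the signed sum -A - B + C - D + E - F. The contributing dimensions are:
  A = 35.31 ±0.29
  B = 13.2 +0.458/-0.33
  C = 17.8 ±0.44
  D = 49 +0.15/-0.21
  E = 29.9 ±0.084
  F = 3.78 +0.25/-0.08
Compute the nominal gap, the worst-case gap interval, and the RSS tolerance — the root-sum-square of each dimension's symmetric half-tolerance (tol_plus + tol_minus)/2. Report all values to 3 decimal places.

Stack each dimension's contribution:
  -A: nom -35.310 → Σnom=-35.310; wc +0.290/-0.290 → slack +0.290/-0.290; half-tol=0.290, Σhalf²=0.084100
  -B: nom -13.200 → Σnom=-48.510; wc +0.330/-0.458 → slack +0.620/-0.748; half-tol=0.394, Σhalf²=0.239336
  +C: nom +17.800 → Σnom=-30.710; wc +0.440/-0.440 → slack +1.060/-1.188; half-tol=0.440, Σhalf²=0.432936
  -D: nom -49.000 → Σnom=-79.710; wc +0.210/-0.150 → slack +1.270/-1.338; half-tol=0.180, Σhalf²=0.465336
  +E: nom +29.900 → Σnom=-49.810; wc +0.084/-0.084 → slack +1.354/-1.422; half-tol=0.084, Σhalf²=0.472392
  -F: nom -3.780 → Σnom=-53.590; wc +0.080/-0.250 → slack +1.434/-1.672; half-tol=0.165, Σhalf²=0.499617
Nominal = -53.590. Worst-case = [-53.590 - 1.672, -53.590 + 1.434] = [-55.262, -52.156]. RSS = √0.499617 = 0.707.

nominal=-53.590 wc=[-55.262,-52.156] rss=0.707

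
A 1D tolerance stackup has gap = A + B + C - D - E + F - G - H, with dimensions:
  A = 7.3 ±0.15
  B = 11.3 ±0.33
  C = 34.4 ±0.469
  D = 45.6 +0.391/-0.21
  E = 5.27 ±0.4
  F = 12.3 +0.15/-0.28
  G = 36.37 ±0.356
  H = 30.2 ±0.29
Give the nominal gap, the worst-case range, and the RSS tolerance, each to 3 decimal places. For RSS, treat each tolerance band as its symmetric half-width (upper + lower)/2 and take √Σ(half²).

nominal=-52.140 wc=[-54.806,-49.785] rss=0.927

Stack each dimension's contribution:
  +A: nom +7.300 → Σnom=7.300; wc +0.150/-0.150 → slack +0.150/-0.150; half-tol=0.150, Σhalf²=0.022500
  +B: nom +11.300 → Σnom=18.600; wc +0.330/-0.330 → slack +0.480/-0.480; half-tol=0.330, Σhalf²=0.131400
  +C: nom +34.400 → Σnom=53.000; wc +0.469/-0.469 → slack +0.949/-0.949; half-tol=0.469, Σhalf²=0.351361
  -D: nom -45.600 → Σnom=7.400; wc +0.210/-0.391 → slack +1.159/-1.340; half-tol=0.300, Σhalf²=0.441661
  -E: nom -5.270 → Σnom=2.130; wc +0.400/-0.400 → slack +1.559/-1.740; half-tol=0.400, Σhalf²=0.601661
  +F: nom +12.300 → Σnom=14.430; wc +0.150/-0.280 → slack +1.709/-2.020; half-tol=0.215, Σhalf²=0.647886
  -G: nom -36.370 → Σnom=-21.940; wc +0.356/-0.356 → slack +2.065/-2.376; half-tol=0.356, Σhalf²=0.774622
  -H: nom -30.200 → Σnom=-52.140; wc +0.290/-0.290 → slack +2.355/-2.666; half-tol=0.290, Σhalf²=0.858722
Nominal = -52.140. Worst-case = [-52.140 - 2.666, -52.140 + 2.355] = [-54.806, -49.785]. RSS = √0.858722 = 0.927.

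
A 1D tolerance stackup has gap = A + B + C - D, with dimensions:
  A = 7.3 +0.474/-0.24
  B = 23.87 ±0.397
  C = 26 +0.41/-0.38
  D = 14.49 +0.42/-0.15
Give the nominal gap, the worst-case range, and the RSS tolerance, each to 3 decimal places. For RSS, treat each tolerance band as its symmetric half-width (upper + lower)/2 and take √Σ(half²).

Stack each dimension's contribution:
  +A: nom +7.300 → Σnom=7.300; wc +0.474/-0.240 → slack +0.474/-0.240; half-tol=0.357, Σhalf²=0.127449
  +B: nom +23.870 → Σnom=31.170; wc +0.397/-0.397 → slack +0.871/-0.637; half-tol=0.397, Σhalf²=0.285058
  +C: nom +26.000 → Σnom=57.170; wc +0.410/-0.380 → slack +1.281/-1.017; half-tol=0.395, Σhalf²=0.441083
  -D: nom -14.490 → Σnom=42.680; wc +0.150/-0.420 → slack +1.431/-1.437; half-tol=0.285, Σhalf²=0.522308
Nominal = 42.680. Worst-case = [42.680 - 1.437, 42.680 + 1.431] = [41.243, 44.111]. RSS = √0.522308 = 0.723.

nominal=42.680 wc=[41.243,44.111] rss=0.723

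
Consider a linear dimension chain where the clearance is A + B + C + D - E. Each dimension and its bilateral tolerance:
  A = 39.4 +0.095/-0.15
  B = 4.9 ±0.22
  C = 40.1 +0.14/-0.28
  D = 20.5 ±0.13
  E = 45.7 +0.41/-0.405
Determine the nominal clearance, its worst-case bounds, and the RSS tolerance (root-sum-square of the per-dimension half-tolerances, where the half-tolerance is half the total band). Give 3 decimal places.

nominal=59.200 wc=[58.010,60.190] rss=0.539

Stack each dimension's contribution:
  +A: nom +39.400 → Σnom=39.400; wc +0.095/-0.150 → slack +0.095/-0.150; half-tol=0.122, Σhalf²=0.015006
  +B: nom +4.900 → Σnom=44.300; wc +0.220/-0.220 → slack +0.315/-0.370; half-tol=0.220, Σhalf²=0.063406
  +C: nom +40.100 → Σnom=84.400; wc +0.140/-0.280 → slack +0.455/-0.650; half-tol=0.210, Σhalf²=0.107506
  +D: nom +20.500 → Σnom=104.900; wc +0.130/-0.130 → slack +0.585/-0.780; half-tol=0.130, Σhalf²=0.124406
  -E: nom -45.700 → Σnom=59.200; wc +0.405/-0.410 → slack +0.990/-1.190; half-tol=0.407, Σhalf²=0.290462
Nominal = 59.200. Worst-case = [59.200 - 1.190, 59.200 + 0.990] = [58.010, 60.190]. RSS = √0.290462 = 0.539.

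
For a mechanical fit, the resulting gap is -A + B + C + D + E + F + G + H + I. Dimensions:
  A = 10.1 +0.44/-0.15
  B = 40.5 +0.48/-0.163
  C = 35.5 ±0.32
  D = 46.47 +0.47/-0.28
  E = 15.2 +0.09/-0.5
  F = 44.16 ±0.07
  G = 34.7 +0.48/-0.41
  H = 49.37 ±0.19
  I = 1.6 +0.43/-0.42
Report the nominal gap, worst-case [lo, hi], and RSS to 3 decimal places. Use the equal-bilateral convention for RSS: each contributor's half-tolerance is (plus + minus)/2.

Stack each dimension's contribution:
  -A: nom -10.100 → Σnom=-10.100; wc +0.150/-0.440 → slack +0.150/-0.440; half-tol=0.295, Σhalf²=0.087025
  +B: nom +40.500 → Σnom=30.400; wc +0.480/-0.163 → slack +0.630/-0.603; half-tol=0.322, Σhalf²=0.190387
  +C: nom +35.500 → Σnom=65.900; wc +0.320/-0.320 → slack +0.950/-0.923; half-tol=0.320, Σhalf²=0.292787
  +D: nom +46.470 → Σnom=112.370; wc +0.470/-0.280 → slack +1.420/-1.203; half-tol=0.375, Σhalf²=0.433412
  +E: nom +15.200 → Σnom=127.570; wc +0.090/-0.500 → slack +1.510/-1.703; half-tol=0.295, Σhalf²=0.520437
  +F: nom +44.160 → Σnom=171.730; wc +0.070/-0.070 → slack +1.580/-1.773; half-tol=0.070, Σhalf²=0.525337
  +G: nom +34.700 → Σnom=206.430; wc +0.480/-0.410 → slack +2.060/-2.183; half-tol=0.445, Σhalf²=0.723362
  +H: nom +49.370 → Σnom=255.800; wc +0.190/-0.190 → slack +2.250/-2.373; half-tol=0.190, Σhalf²=0.759462
  +I: nom +1.600 → Σnom=257.400; wc +0.430/-0.420 → slack +2.680/-2.793; half-tol=0.425, Σhalf²=0.940087
Nominal = 257.400. Worst-case = [257.400 - 2.793, 257.400 + 2.680] = [254.607, 260.080]. RSS = √0.940087 = 0.970.

nominal=257.400 wc=[254.607,260.080] rss=0.970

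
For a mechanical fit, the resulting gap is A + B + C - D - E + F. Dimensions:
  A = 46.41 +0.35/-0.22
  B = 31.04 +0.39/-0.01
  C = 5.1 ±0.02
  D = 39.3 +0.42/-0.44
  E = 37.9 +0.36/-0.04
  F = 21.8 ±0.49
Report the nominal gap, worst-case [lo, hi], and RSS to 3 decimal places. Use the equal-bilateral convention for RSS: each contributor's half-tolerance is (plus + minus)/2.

Stack each dimension's contribution:
  +A: nom +46.410 → Σnom=46.410; wc +0.350/-0.220 → slack +0.350/-0.220; half-tol=0.285, Σhalf²=0.081225
  +B: nom +31.040 → Σnom=77.450; wc +0.390/-0.010 → slack +0.740/-0.230; half-tol=0.200, Σhalf²=0.121225
  +C: nom +5.100 → Σnom=82.550; wc +0.020/-0.020 → slack +0.760/-0.250; half-tol=0.020, Σhalf²=0.121625
  -D: nom -39.300 → Σnom=43.250; wc +0.440/-0.420 → slack +1.200/-0.670; half-tol=0.430, Σhalf²=0.306525
  -E: nom -37.900 → Σnom=5.350; wc +0.040/-0.360 → slack +1.240/-1.030; half-tol=0.200, Σhalf²=0.346525
  +F: nom +21.800 → Σnom=27.150; wc +0.490/-0.490 → slack +1.730/-1.520; half-tol=0.490, Σhalf²=0.586625
Nominal = 27.150. Worst-case = [27.150 - 1.520, 27.150 + 1.730] = [25.630, 28.880]. RSS = √0.586625 = 0.766.

nominal=27.150 wc=[25.630,28.880] rss=0.766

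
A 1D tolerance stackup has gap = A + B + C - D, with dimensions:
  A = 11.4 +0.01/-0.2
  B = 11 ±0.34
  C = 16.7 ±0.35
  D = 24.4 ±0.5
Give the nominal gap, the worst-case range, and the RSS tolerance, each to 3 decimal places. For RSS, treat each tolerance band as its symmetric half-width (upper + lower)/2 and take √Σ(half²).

Stack each dimension's contribution:
  +A: nom +11.400 → Σnom=11.400; wc +0.010/-0.200 → slack +0.010/-0.200; half-tol=0.105, Σhalf²=0.011025
  +B: nom +11.000 → Σnom=22.400; wc +0.340/-0.340 → slack +0.350/-0.540; half-tol=0.340, Σhalf²=0.126625
  +C: nom +16.700 → Σnom=39.100; wc +0.350/-0.350 → slack +0.700/-0.890; half-tol=0.350, Σhalf²=0.249125
  -D: nom -24.400 → Σnom=14.700; wc +0.500/-0.500 → slack +1.200/-1.390; half-tol=0.500, Σhalf²=0.499125
Nominal = 14.700. Worst-case = [14.700 - 1.390, 14.700 + 1.200] = [13.310, 15.900]. RSS = √0.499125 = 0.706.

nominal=14.700 wc=[13.310,15.900] rss=0.706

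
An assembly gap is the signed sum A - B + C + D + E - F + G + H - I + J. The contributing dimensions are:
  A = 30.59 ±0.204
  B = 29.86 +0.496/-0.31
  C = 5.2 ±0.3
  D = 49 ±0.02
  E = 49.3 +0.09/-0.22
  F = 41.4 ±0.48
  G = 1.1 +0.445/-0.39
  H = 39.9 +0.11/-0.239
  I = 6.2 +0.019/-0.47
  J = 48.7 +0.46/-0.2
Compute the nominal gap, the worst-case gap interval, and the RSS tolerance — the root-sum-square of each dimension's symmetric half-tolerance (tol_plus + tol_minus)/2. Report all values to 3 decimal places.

nominal=146.330 wc=[143.762,149.219] rss=0.960

Stack each dimension's contribution:
  +A: nom +30.590 → Σnom=30.590; wc +0.204/-0.204 → slack +0.204/-0.204; half-tol=0.204, Σhalf²=0.041616
  -B: nom -29.860 → Σnom=0.730; wc +0.310/-0.496 → slack +0.514/-0.700; half-tol=0.403, Σhalf²=0.204025
  +C: nom +5.200 → Σnom=5.930; wc +0.300/-0.300 → slack +0.814/-1.000; half-tol=0.300, Σhalf²=0.294025
  +D: nom +49.000 → Σnom=54.930; wc +0.020/-0.020 → slack +0.834/-1.020; half-tol=0.020, Σhalf²=0.294425
  +E: nom +49.300 → Σnom=104.230; wc +0.090/-0.220 → slack +0.924/-1.240; half-tol=0.155, Σhalf²=0.318450
  -F: nom -41.400 → Σnom=62.830; wc +0.480/-0.480 → slack +1.404/-1.720; half-tol=0.480, Σhalf²=0.548850
  +G: nom +1.100 → Σnom=63.930; wc +0.445/-0.390 → slack +1.849/-2.110; half-tol=0.417, Σhalf²=0.723156
  +H: nom +39.900 → Σnom=103.830; wc +0.110/-0.239 → slack +1.959/-2.349; half-tol=0.174, Σhalf²=0.753607
  -I: nom -6.200 → Σnom=97.630; wc +0.470/-0.019 → slack +2.429/-2.368; half-tol=0.244, Σhalf²=0.813387
  +J: nom +48.700 → Σnom=146.330; wc +0.460/-0.200 → slack +2.889/-2.568; half-tol=0.330, Σhalf²=0.922287
Nominal = 146.330. Worst-case = [146.330 - 2.568, 146.330 + 2.889] = [143.762, 149.219]. RSS = √0.922287 = 0.960.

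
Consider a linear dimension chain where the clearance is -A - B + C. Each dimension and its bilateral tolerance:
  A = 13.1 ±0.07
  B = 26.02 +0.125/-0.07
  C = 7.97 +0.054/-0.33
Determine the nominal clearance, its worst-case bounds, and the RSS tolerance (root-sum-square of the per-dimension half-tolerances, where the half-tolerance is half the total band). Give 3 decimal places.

nominal=-31.150 wc=[-31.675,-30.956] rss=0.226

Stack each dimension's contribution:
  -A: nom -13.100 → Σnom=-13.100; wc +0.070/-0.070 → slack +0.070/-0.070; half-tol=0.070, Σhalf²=0.004900
  -B: nom -26.020 → Σnom=-39.120; wc +0.070/-0.125 → slack +0.140/-0.195; half-tol=0.098, Σhalf²=0.014406
  +C: nom +7.970 → Σnom=-31.150; wc +0.054/-0.330 → slack +0.194/-0.525; half-tol=0.192, Σhalf²=0.051270
Nominal = -31.150. Worst-case = [-31.150 - 0.525, -31.150 + 0.194] = [-31.675, -30.956]. RSS = √0.051270 = 0.226.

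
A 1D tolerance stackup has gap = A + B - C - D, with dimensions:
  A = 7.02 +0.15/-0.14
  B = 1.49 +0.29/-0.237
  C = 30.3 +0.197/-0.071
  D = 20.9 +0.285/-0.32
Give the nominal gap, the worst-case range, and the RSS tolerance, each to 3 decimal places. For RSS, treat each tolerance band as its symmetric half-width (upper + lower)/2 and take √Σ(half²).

Stack each dimension's contribution:
  +A: nom +7.020 → Σnom=7.020; wc +0.150/-0.140 → slack +0.150/-0.140; half-tol=0.145, Σhalf²=0.021025
  +B: nom +1.490 → Σnom=8.510; wc +0.290/-0.237 → slack +0.440/-0.377; half-tol=0.263, Σhalf²=0.090457
  -C: nom -30.300 → Σnom=-21.790; wc +0.071/-0.197 → slack +0.511/-0.574; half-tol=0.134, Σhalf²=0.108413
  -D: nom -20.900 → Σnom=-42.690; wc +0.320/-0.285 → slack +0.831/-0.859; half-tol=0.302, Σhalf²=0.199919
Nominal = -42.690. Worst-case = [-42.690 - 0.859, -42.690 + 0.831] = [-43.549, -41.859]. RSS = √0.199919 = 0.447.

nominal=-42.690 wc=[-43.549,-41.859] rss=0.447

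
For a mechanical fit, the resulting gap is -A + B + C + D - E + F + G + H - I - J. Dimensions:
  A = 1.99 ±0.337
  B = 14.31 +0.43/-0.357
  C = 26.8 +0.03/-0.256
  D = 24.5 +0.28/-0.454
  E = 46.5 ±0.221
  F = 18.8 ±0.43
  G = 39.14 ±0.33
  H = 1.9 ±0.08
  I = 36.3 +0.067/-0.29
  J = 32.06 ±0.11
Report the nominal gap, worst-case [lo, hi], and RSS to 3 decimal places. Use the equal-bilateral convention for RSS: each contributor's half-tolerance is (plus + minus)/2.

nominal=8.600 wc=[5.958,11.138] rss=0.904

Stack each dimension's contribution:
  -A: nom -1.990 → Σnom=-1.990; wc +0.337/-0.337 → slack +0.337/-0.337; half-tol=0.337, Σhalf²=0.113569
  +B: nom +14.310 → Σnom=12.320; wc +0.430/-0.357 → slack +0.767/-0.694; half-tol=0.393, Σhalf²=0.268411
  +C: nom +26.800 → Σnom=39.120; wc +0.030/-0.256 → slack +0.797/-0.950; half-tol=0.143, Σhalf²=0.288860
  +D: nom +24.500 → Σnom=63.620; wc +0.280/-0.454 → slack +1.077/-1.404; half-tol=0.367, Σhalf²=0.423549
  -E: nom -46.500 → Σnom=17.120; wc +0.221/-0.221 → slack +1.298/-1.625; half-tol=0.221, Σhalf²=0.472390
  +F: nom +18.800 → Σnom=35.920; wc +0.430/-0.430 → slack +1.728/-2.055; half-tol=0.430, Σhalf²=0.657290
  +G: nom +39.140 → Σnom=75.060; wc +0.330/-0.330 → slack +2.058/-2.385; half-tol=0.330, Σhalf²=0.766190
  +H: nom +1.900 → Σnom=76.960; wc +0.080/-0.080 → slack +2.138/-2.465; half-tol=0.080, Σhalf²=0.772590
  -I: nom -36.300 → Σnom=40.660; wc +0.290/-0.067 → slack +2.428/-2.532; half-tol=0.178, Σhalf²=0.804452
  -J: nom -32.060 → Σnom=8.600; wc +0.110/-0.110 → slack +2.538/-2.642; half-tol=0.110, Σhalf²=0.816552
Nominal = 8.600. Worst-case = [8.600 - 2.642, 8.600 + 2.538] = [5.958, 11.138]. RSS = √0.816552 = 0.904.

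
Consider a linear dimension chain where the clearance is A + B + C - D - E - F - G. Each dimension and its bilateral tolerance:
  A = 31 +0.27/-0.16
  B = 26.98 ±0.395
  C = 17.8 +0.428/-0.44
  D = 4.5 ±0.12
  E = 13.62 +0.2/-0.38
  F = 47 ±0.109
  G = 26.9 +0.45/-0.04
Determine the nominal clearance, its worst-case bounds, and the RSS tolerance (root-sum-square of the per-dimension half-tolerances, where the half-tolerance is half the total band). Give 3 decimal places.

Stack each dimension's contribution:
  +A: nom +31.000 → Σnom=31.000; wc +0.270/-0.160 → slack +0.270/-0.160; half-tol=0.215, Σhalf²=0.046225
  +B: nom +26.980 → Σnom=57.980; wc +0.395/-0.395 → slack +0.665/-0.555; half-tol=0.395, Σhalf²=0.202250
  +C: nom +17.800 → Σnom=75.780; wc +0.428/-0.440 → slack +1.093/-0.995; half-tol=0.434, Σhalf²=0.390606
  -D: nom -4.500 → Σnom=71.280; wc +0.120/-0.120 → slack +1.213/-1.115; half-tol=0.120, Σhalf²=0.405006
  -E: nom -13.620 → Σnom=57.660; wc +0.380/-0.200 → slack +1.593/-1.315; half-tol=0.290, Σhalf²=0.489106
  -F: nom -47.000 → Σnom=10.660; wc +0.109/-0.109 → slack +1.702/-1.424; half-tol=0.109, Σhalf²=0.500987
  -G: nom -26.900 → Σnom=-16.240; wc +0.040/-0.450 → slack +1.742/-1.874; half-tol=0.245, Σhalf²=0.561012
Nominal = -16.240. Worst-case = [-16.240 - 1.874, -16.240 + 1.742] = [-18.114, -14.498]. RSS = √0.561012 = 0.749.

nominal=-16.240 wc=[-18.114,-14.498] rss=0.749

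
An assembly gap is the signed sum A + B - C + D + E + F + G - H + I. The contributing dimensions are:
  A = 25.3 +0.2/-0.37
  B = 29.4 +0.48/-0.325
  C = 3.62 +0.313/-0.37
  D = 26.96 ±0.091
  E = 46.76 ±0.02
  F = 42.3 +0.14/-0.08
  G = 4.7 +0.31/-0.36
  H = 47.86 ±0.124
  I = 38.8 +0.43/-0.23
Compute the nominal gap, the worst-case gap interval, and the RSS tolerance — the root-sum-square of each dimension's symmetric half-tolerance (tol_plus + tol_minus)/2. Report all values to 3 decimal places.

nominal=162.740 wc=[160.827,164.905] rss=0.786

Stack each dimension's contribution:
  +A: nom +25.300 → Σnom=25.300; wc +0.200/-0.370 → slack +0.200/-0.370; half-tol=0.285, Σhalf²=0.081225
  +B: nom +29.400 → Σnom=54.700; wc +0.480/-0.325 → slack +0.680/-0.695; half-tol=0.402, Σhalf²=0.243231
  -C: nom -3.620 → Σnom=51.080; wc +0.370/-0.313 → slack +1.050/-1.008; half-tol=0.342, Σhalf²=0.359853
  +D: nom +26.960 → Σnom=78.040; wc +0.091/-0.091 → slack +1.141/-1.099; half-tol=0.091, Σhalf²=0.368134
  +E: nom +46.760 → Σnom=124.800; wc +0.020/-0.020 → slack +1.161/-1.119; half-tol=0.020, Σhalf²=0.368534
  +F: nom +42.300 → Σnom=167.100; wc +0.140/-0.080 → slack +1.301/-1.199; half-tol=0.110, Σhalf²=0.380634
  +G: nom +4.700 → Σnom=171.800; wc +0.310/-0.360 → slack +1.611/-1.559; half-tol=0.335, Σhalf²=0.492859
  -H: nom -47.860 → Σnom=123.940; wc +0.124/-0.124 → slack +1.735/-1.683; half-tol=0.124, Σhalf²=0.508235
  +I: nom +38.800 → Σnom=162.740; wc +0.430/-0.230 → slack +2.165/-1.913; half-tol=0.330, Σhalf²=0.617135
Nominal = 162.740. Worst-case = [162.740 - 1.913, 162.740 + 2.165] = [160.827, 164.905]. RSS = √0.617135 = 0.786.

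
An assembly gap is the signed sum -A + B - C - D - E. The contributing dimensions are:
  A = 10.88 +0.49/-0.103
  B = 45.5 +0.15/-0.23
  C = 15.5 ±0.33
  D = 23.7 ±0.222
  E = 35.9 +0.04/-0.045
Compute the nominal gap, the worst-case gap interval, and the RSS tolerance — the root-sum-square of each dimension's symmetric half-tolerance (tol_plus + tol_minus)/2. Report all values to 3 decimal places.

nominal=-40.480 wc=[-41.792,-39.630] rss=0.533

Stack each dimension's contribution:
  -A: nom -10.880 → Σnom=-10.880; wc +0.103/-0.490 → slack +0.103/-0.490; half-tol=0.296, Σhalf²=0.087912
  +B: nom +45.500 → Σnom=34.620; wc +0.150/-0.230 → slack +0.253/-0.720; half-tol=0.190, Σhalf²=0.124012
  -C: nom -15.500 → Σnom=19.120; wc +0.330/-0.330 → slack +0.583/-1.050; half-tol=0.330, Σhalf²=0.232912
  -D: nom -23.700 → Σnom=-4.580; wc +0.222/-0.222 → slack +0.805/-1.272; half-tol=0.222, Σhalf²=0.282196
  -E: nom -35.900 → Σnom=-40.480; wc +0.045/-0.040 → slack +0.850/-1.312; half-tol=0.042, Σhalf²=0.284002
Nominal = -40.480. Worst-case = [-40.480 - 1.312, -40.480 + 0.850] = [-41.792, -39.630]. RSS = √0.284002 = 0.533.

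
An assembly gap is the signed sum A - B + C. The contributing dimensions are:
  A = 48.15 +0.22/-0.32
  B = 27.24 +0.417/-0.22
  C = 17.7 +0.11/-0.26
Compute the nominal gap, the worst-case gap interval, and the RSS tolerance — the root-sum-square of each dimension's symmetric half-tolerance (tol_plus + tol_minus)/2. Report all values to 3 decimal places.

nominal=38.610 wc=[37.613,39.160] rss=0.457

Stack each dimension's contribution:
  +A: nom +48.150 → Σnom=48.150; wc +0.220/-0.320 → slack +0.220/-0.320; half-tol=0.270, Σhalf²=0.072900
  -B: nom -27.240 → Σnom=20.910; wc +0.220/-0.417 → slack +0.440/-0.737; half-tol=0.319, Σhalf²=0.174342
  +C: nom +17.700 → Σnom=38.610; wc +0.110/-0.260 → slack +0.550/-0.997; half-tol=0.185, Σhalf²=0.208567
Nominal = 38.610. Worst-case = [38.610 - 0.997, 38.610 + 0.550] = [37.613, 39.160]. RSS = √0.208567 = 0.457.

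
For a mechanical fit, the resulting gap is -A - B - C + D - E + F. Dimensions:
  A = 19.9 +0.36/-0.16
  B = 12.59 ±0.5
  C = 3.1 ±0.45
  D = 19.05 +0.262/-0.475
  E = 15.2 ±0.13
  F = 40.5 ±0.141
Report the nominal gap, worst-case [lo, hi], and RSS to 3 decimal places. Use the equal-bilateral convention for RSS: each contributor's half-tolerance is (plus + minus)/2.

nominal=8.760 wc=[6.704,10.403] rss=0.832

Stack each dimension's contribution:
  -A: nom -19.900 → Σnom=-19.900; wc +0.160/-0.360 → slack +0.160/-0.360; half-tol=0.260, Σhalf²=0.067600
  -B: nom -12.590 → Σnom=-32.490; wc +0.500/-0.500 → slack +0.660/-0.860; half-tol=0.500, Σhalf²=0.317600
  -C: nom -3.100 → Σnom=-35.590; wc +0.450/-0.450 → slack +1.110/-1.310; half-tol=0.450, Σhalf²=0.520100
  +D: nom +19.050 → Σnom=-16.540; wc +0.262/-0.475 → slack +1.372/-1.785; half-tol=0.368, Σhalf²=0.655892
  -E: nom -15.200 → Σnom=-31.740; wc +0.130/-0.130 → slack +1.502/-1.915; half-tol=0.130, Σhalf²=0.672792
  +F: nom +40.500 → Σnom=8.760; wc +0.141/-0.141 → slack +1.643/-2.056; half-tol=0.141, Σhalf²=0.692673
Nominal = 8.760. Worst-case = [8.760 - 2.056, 8.760 + 1.643] = [6.704, 10.403]. RSS = √0.692673 = 0.832.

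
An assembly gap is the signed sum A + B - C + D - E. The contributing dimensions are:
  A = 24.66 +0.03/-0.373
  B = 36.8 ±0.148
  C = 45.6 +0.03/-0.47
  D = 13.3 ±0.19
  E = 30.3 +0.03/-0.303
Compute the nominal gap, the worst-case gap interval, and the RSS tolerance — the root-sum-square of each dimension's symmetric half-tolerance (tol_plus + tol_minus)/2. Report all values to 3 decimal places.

Stack each dimension's contribution:
  +A: nom +24.660 → Σnom=24.660; wc +0.030/-0.373 → slack +0.030/-0.373; half-tol=0.202, Σhalf²=0.040602
  +B: nom +36.800 → Σnom=61.460; wc +0.148/-0.148 → slack +0.178/-0.521; half-tol=0.148, Σhalf²=0.062506
  -C: nom -45.600 → Σnom=15.860; wc +0.470/-0.030 → slack +0.648/-0.551; half-tol=0.250, Σhalf²=0.125006
  +D: nom +13.300 → Σnom=29.160; wc +0.190/-0.190 → slack +0.838/-0.741; half-tol=0.190, Σhalf²=0.161106
  -E: nom -30.300 → Σnom=-1.140; wc +0.303/-0.030 → slack +1.141/-0.771; half-tol=0.166, Σhalf²=0.188828
Nominal = -1.140. Worst-case = [-1.140 - 0.771, -1.140 + 1.141] = [-1.911, 0.001]. RSS = √0.188828 = 0.435.

nominal=-1.140 wc=[-1.911,0.001] rss=0.435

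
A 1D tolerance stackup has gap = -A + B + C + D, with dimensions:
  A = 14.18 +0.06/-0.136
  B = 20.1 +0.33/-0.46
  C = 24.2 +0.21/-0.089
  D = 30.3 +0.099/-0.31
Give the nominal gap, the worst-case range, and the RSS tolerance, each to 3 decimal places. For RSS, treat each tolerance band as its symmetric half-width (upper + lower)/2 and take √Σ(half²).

nominal=60.420 wc=[59.501,61.195] rss=0.479

Stack each dimension's contribution:
  -A: nom -14.180 → Σnom=-14.180; wc +0.136/-0.060 → slack +0.136/-0.060; half-tol=0.098, Σhalf²=0.009604
  +B: nom +20.100 → Σnom=5.920; wc +0.330/-0.460 → slack +0.466/-0.520; half-tol=0.395, Σhalf²=0.165629
  +C: nom +24.200 → Σnom=30.120; wc +0.210/-0.089 → slack +0.676/-0.609; half-tol=0.149, Σhalf²=0.187979
  +D: nom +30.300 → Σnom=60.420; wc +0.099/-0.310 → slack +0.775/-0.919; half-tol=0.205, Σhalf²=0.229800
Nominal = 60.420. Worst-case = [60.420 - 0.919, 60.420 + 0.775] = [59.501, 61.195]. RSS = √0.229800 = 0.479.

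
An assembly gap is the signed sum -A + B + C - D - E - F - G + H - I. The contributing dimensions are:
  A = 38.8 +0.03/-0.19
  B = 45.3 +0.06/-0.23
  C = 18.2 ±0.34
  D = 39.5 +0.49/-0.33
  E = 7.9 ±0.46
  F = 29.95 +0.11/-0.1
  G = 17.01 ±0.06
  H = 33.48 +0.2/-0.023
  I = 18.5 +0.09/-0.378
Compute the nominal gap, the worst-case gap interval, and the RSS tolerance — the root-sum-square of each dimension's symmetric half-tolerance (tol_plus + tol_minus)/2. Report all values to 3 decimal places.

nominal=-54.680 wc=[-56.513,-52.562] rss=0.781

Stack each dimension's contribution:
  -A: nom -38.800 → Σnom=-38.800; wc +0.190/-0.030 → slack +0.190/-0.030; half-tol=0.110, Σhalf²=0.012100
  +B: nom +45.300 → Σnom=6.500; wc +0.060/-0.230 → slack +0.250/-0.260; half-tol=0.145, Σhalf²=0.033125
  +C: nom +18.200 → Σnom=24.700; wc +0.340/-0.340 → slack +0.590/-0.600; half-tol=0.340, Σhalf²=0.148725
  -D: nom -39.500 → Σnom=-14.800; wc +0.330/-0.490 → slack +0.920/-1.090; half-tol=0.410, Σhalf²=0.316825
  -E: nom -7.900 → Σnom=-22.700; wc +0.460/-0.460 → slack +1.380/-1.550; half-tol=0.460, Σhalf²=0.528425
  -F: nom -29.950 → Σnom=-52.650; wc +0.100/-0.110 → slack +1.480/-1.660; half-tol=0.105, Σhalf²=0.539450
  -G: nom -17.010 → Σnom=-69.660; wc +0.060/-0.060 → slack +1.540/-1.720; half-tol=0.060, Σhalf²=0.543050
  +H: nom +33.480 → Σnom=-36.180; wc +0.200/-0.023 → slack +1.740/-1.743; half-tol=0.112, Σhalf²=0.555482
  -I: nom -18.500 → Σnom=-54.680; wc +0.378/-0.090 → slack +2.118/-1.833; half-tol=0.234, Σhalf²=0.610238
Nominal = -54.680. Worst-case = [-54.680 - 1.833, -54.680 + 2.118] = [-56.513, -52.562]. RSS = √0.610238 = 0.781.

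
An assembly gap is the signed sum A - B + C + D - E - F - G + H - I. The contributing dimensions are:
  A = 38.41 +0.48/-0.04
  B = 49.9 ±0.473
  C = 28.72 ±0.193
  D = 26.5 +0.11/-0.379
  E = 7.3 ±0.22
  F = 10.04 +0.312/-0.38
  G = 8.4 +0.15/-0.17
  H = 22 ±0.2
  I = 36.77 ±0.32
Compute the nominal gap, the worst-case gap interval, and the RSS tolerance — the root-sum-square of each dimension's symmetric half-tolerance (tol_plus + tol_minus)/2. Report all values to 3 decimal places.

nominal=3.220 wc=[0.933,5.766] rss=0.851

Stack each dimension's contribution:
  +A: nom +38.410 → Σnom=38.410; wc +0.480/-0.040 → slack +0.480/-0.040; half-tol=0.260, Σhalf²=0.067600
  -B: nom -49.900 → Σnom=-11.490; wc +0.473/-0.473 → slack +0.953/-0.513; half-tol=0.473, Σhalf²=0.291329
  +C: nom +28.720 → Σnom=17.230; wc +0.193/-0.193 → slack +1.146/-0.706; half-tol=0.193, Σhalf²=0.328578
  +D: nom +26.500 → Σnom=43.730; wc +0.110/-0.379 → slack +1.256/-1.085; half-tol=0.244, Σhalf²=0.388358
  -E: nom -7.300 → Σnom=36.430; wc +0.220/-0.220 → slack +1.476/-1.305; half-tol=0.220, Σhalf²=0.436758
  -F: nom -10.040 → Σnom=26.390; wc +0.380/-0.312 → slack +1.856/-1.617; half-tol=0.346, Σhalf²=0.556474
  -G: nom -8.400 → Σnom=17.990; wc +0.170/-0.150 → slack +2.026/-1.767; half-tol=0.160, Σhalf²=0.582074
  +H: nom +22.000 → Σnom=39.990; wc +0.200/-0.200 → slack +2.226/-1.967; half-tol=0.200, Σhalf²=0.622074
  -I: nom -36.770 → Σnom=3.220; wc +0.320/-0.320 → slack +2.546/-2.287; half-tol=0.320, Σhalf²=0.724474
Nominal = 3.220. Worst-case = [3.220 - 2.287, 3.220 + 2.546] = [0.933, 5.766]. RSS = √0.724474 = 0.851.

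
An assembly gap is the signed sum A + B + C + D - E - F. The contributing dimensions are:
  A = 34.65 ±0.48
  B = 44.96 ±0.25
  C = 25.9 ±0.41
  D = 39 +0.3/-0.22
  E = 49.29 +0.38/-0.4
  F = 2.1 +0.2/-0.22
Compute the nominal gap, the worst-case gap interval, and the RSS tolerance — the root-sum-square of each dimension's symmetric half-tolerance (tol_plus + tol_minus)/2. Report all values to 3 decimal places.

Stack each dimension's contribution:
  +A: nom +34.650 → Σnom=34.650; wc +0.480/-0.480 → slack +0.480/-0.480; half-tol=0.480, Σhalf²=0.230400
  +B: nom +44.960 → Σnom=79.610; wc +0.250/-0.250 → slack +0.730/-0.730; half-tol=0.250, Σhalf²=0.292900
  +C: nom +25.900 → Σnom=105.510; wc +0.410/-0.410 → slack +1.140/-1.140; half-tol=0.410, Σhalf²=0.461000
  +D: nom +39.000 → Σnom=144.510; wc +0.300/-0.220 → slack +1.440/-1.360; half-tol=0.260, Σhalf²=0.528600
  -E: nom -49.290 → Σnom=95.220; wc +0.400/-0.380 → slack +1.840/-1.740; half-tol=0.390, Σhalf²=0.680700
  -F: nom -2.100 → Σnom=93.120; wc +0.220/-0.200 → slack +2.060/-1.940; half-tol=0.210, Σhalf²=0.724800
Nominal = 93.120. Worst-case = [93.120 - 1.940, 93.120 + 2.060] = [91.180, 95.180]. RSS = √0.724800 = 0.851.

nominal=93.120 wc=[91.180,95.180] rss=0.851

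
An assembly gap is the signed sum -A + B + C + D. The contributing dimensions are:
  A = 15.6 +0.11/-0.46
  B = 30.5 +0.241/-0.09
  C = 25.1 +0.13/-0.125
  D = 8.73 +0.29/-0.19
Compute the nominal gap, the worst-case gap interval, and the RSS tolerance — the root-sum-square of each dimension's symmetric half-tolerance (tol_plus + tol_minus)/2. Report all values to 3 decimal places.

Stack each dimension's contribution:
  -A: nom -15.600 → Σnom=-15.600; wc +0.460/-0.110 → slack +0.460/-0.110; half-tol=0.285, Σhalf²=0.081225
  +B: nom +30.500 → Σnom=14.900; wc +0.241/-0.090 → slack +0.701/-0.200; half-tol=0.165, Σhalf²=0.108615
  +C: nom +25.100 → Σnom=40.000; wc +0.130/-0.125 → slack +0.831/-0.325; half-tol=0.128, Σhalf²=0.124872
  +D: nom +8.730 → Σnom=48.730; wc +0.290/-0.190 → slack +1.121/-0.515; half-tol=0.240, Σhalf²=0.182472
Nominal = 48.730. Worst-case = [48.730 - 0.515, 48.730 + 1.121] = [48.215, 49.851]. RSS = √0.182472 = 0.427.

nominal=48.730 wc=[48.215,49.851] rss=0.427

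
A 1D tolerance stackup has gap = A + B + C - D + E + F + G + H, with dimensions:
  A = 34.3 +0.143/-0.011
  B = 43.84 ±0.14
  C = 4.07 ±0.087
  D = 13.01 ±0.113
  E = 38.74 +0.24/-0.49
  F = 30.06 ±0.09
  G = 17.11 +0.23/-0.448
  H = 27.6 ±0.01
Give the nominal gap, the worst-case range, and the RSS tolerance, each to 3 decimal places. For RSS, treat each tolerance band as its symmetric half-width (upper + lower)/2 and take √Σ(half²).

Stack each dimension's contribution:
  +A: nom +34.300 → Σnom=34.300; wc +0.143/-0.011 → slack +0.143/-0.011; half-tol=0.077, Σhalf²=0.005929
  +B: nom +43.840 → Σnom=78.140; wc +0.140/-0.140 → slack +0.283/-0.151; half-tol=0.140, Σhalf²=0.025529
  +C: nom +4.070 → Σnom=82.210; wc +0.087/-0.087 → slack +0.370/-0.238; half-tol=0.087, Σhalf²=0.033098
  -D: nom -13.010 → Σnom=69.200; wc +0.113/-0.113 → slack +0.483/-0.351; half-tol=0.113, Σhalf²=0.045867
  +E: nom +38.740 → Σnom=107.940; wc +0.240/-0.490 → slack +0.723/-0.841; half-tol=0.365, Σhalf²=0.179092
  +F: nom +30.060 → Σnom=138.000; wc +0.090/-0.090 → slack +0.813/-0.931; half-tol=0.090, Σhalf²=0.187192
  +G: nom +17.110 → Σnom=155.110; wc +0.230/-0.448 → slack +1.043/-1.379; half-tol=0.339, Σhalf²=0.302113
  +H: nom +27.600 → Σnom=182.710; wc +0.010/-0.010 → slack +1.053/-1.389; half-tol=0.010, Σhalf²=0.302213
Nominal = 182.710. Worst-case = [182.710 - 1.389, 182.710 + 1.053] = [181.321, 183.763]. RSS = √0.302213 = 0.550.

nominal=182.710 wc=[181.321,183.763] rss=0.550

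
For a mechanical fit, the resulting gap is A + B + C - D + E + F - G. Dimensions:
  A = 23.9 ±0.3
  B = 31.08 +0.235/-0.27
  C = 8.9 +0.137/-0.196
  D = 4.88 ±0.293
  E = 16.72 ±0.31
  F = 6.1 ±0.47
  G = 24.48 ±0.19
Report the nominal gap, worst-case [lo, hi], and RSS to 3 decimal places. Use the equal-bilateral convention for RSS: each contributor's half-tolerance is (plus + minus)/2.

nominal=57.340 wc=[55.311,59.275] rss=0.788

Stack each dimension's contribution:
  +A: nom +23.900 → Σnom=23.900; wc +0.300/-0.300 → slack +0.300/-0.300; half-tol=0.300, Σhalf²=0.090000
  +B: nom +31.080 → Σnom=54.980; wc +0.235/-0.270 → slack +0.535/-0.570; half-tol=0.253, Σhalf²=0.153756
  +C: nom +8.900 → Σnom=63.880; wc +0.137/-0.196 → slack +0.672/-0.766; half-tol=0.167, Σhalf²=0.181478
  -D: nom -4.880 → Σnom=59.000; wc +0.293/-0.293 → slack +0.965/-1.059; half-tol=0.293, Σhalf²=0.267327
  +E: nom +16.720 → Σnom=75.720; wc +0.310/-0.310 → slack +1.275/-1.369; half-tol=0.310, Σhalf²=0.363428
  +F: nom +6.100 → Σnom=81.820; wc +0.470/-0.470 → slack +1.745/-1.839; half-tol=0.470, Σhalf²=0.584327
  -G: nom -24.480 → Σnom=57.340; wc +0.190/-0.190 → slack +1.935/-2.029; half-tol=0.190, Σhalf²=0.620428
Nominal = 57.340. Worst-case = [57.340 - 2.029, 57.340 + 1.935] = [55.311, 59.275]. RSS = √0.620428 = 0.788.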